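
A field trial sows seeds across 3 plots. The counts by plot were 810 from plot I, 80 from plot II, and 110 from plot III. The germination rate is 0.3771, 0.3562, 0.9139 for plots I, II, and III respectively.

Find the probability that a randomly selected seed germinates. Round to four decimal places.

0.4345

Total: 810 + 80 + 110 = 1000.
P(I) = 810/1000 = 0.81. P(II) = 80/1000 = 0.08. P(III) = 110/1000 = 0.11.
Summing over the partition,
P(G) = P(G|I)·P(I) + P(G|II)·P(II) + P(G|III)·P(III)
      = 0.3771·0.81 + 0.3562·0.08 + 0.9139·0.11
      = 0.305451 + 0.028496 + 0.100529 = 0.434476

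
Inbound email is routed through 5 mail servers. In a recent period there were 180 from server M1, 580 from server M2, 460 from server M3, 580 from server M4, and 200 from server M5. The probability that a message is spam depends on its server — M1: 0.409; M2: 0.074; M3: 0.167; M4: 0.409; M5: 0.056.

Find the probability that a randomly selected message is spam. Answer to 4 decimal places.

P(S) ≈ 0.2209

Total: 180 + 580 + 460 + 580 + 200 = 2000.
P(M1) = 180/2000 = 0.09. P(M2) = 580/2000 = 0.29. P(M3) = 460/2000 = 0.23. P(M4) = 580/2000 = 0.29. P(M5) = 200/2000 = 0.1.
Summing over the partition,
P(S) = P(S|M1)·P(M1) + P(S|M2)·P(M2) + P(S|M3)·P(M3) + P(S|M4)·P(M4) + P(S|M5)·P(M5)
      = 0.409·0.09 + 0.074·0.29 + 0.167·0.23 + 0.409·0.29 + 0.056·0.1
      = 0.03681 + 0.02146 + 0.03841 + 0.11861 + 0.0056 = 0.22089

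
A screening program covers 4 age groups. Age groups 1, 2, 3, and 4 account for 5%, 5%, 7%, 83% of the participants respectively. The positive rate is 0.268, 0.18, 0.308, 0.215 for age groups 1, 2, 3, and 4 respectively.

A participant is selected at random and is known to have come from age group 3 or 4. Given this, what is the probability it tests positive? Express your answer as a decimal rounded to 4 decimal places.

0.2222

Let S = {3, 4}.
P(S) = 0.07 + 0.83 = 0.9.
P(T ∩ S) = 0.308·0.07 + 0.215·0.83 = 0.02156 + 0.17845 = 0.20001.
P(T | S) = 0.20001 / 0.9 = 0.222233…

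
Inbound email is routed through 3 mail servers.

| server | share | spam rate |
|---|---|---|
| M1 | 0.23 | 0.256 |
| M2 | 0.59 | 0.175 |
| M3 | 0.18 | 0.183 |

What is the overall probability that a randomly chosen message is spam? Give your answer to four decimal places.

0.1951

Using total probability over the partition,
P(S) = P(S|M1)·P(M1) + P(S|M2)·P(M2) + P(S|M3)·P(M3)
      = 0.256·0.23 + 0.175·0.59 + 0.183·0.18
      = 0.05888 + 0.10325 + 0.03294 = 0.19507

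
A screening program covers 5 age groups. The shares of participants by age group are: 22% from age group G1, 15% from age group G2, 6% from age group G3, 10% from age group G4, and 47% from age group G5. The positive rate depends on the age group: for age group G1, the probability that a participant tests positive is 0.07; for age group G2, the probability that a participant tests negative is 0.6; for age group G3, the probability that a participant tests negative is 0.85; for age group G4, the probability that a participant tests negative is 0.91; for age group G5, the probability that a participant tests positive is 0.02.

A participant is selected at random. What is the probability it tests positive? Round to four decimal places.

P(T|G2) = 1 − 0.6 = 0.4.
P(T|G3) = 1 − 0.85 = 0.15.
P(T|G4) = 1 − 0.91 = 0.09.
P(T) = P(T|G1)·P(G1) + P(T|G2)·P(G2) + P(T|G3)·P(G3) + P(T|G4)·P(G4) + P(T|G5)·P(G5)
      = 0.07·0.22 + 0.4·0.15 + 0.15·0.06 + 0.09·0.1 + 0.02·0.47
      = 0.0154 + 0.06 + 0.009 + 0.009 + 0.0094 = 0.1028

0.1028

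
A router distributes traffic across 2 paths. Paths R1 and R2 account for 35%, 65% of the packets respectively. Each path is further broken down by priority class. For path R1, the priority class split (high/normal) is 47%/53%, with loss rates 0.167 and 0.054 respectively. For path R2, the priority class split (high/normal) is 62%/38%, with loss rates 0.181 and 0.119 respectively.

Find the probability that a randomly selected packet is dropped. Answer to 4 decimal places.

P(L|R1) = 0.47·0.167 + 0.53·0.054 = 0.07849 + 0.02862 = 0.10711
P(L|R2) = 0.62·0.181 + 0.38·0.119 = 0.11222 + 0.04522 = 0.15744
Then overall,
P(L) = 0.35·0.10711 + 0.65·0.15744
      = 0.0374885 + 0.102336 = 0.1398245

0.1398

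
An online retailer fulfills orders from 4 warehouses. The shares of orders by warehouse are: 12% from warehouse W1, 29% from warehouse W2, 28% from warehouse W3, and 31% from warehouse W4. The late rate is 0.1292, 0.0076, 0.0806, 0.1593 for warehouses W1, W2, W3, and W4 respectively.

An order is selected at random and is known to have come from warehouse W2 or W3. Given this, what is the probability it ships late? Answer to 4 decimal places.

Let S = {W2, W3}.
P(S) = 0.29 + 0.28 = 0.57.
P(L ∩ S) = 0.0076·0.29 + 0.0806·0.28 = 0.002204 + 0.022568 = 0.024772.
P(L | S) = 0.024772 / 0.57 = 0.043460…

0.0435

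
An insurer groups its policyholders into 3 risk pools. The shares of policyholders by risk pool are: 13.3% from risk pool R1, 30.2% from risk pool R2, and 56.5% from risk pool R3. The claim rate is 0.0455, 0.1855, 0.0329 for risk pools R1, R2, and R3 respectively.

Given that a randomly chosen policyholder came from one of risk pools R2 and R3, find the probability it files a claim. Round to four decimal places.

P(C|S) ≈ 0.0861

Let S = {R2, R3}.
P(S) = 0.302 + 0.565 = 0.867.
P(C ∩ S) = 0.1855·0.302 + 0.0329·0.565 = 0.056021 + 0.0185885 = 0.0746095.
P(C | S) = 0.0746095 / 0.867 = 0.086055…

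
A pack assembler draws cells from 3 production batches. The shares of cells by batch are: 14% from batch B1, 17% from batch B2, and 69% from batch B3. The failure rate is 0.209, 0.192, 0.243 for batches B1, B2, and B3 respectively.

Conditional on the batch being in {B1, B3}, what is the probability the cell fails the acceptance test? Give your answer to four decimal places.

P(F|S) ≈ 0.2373

Let S = {B1, B3}.
P(S) = 0.14 + 0.69 = 0.83.
P(F ∩ S) = 0.209·0.14 + 0.243·0.69 = 0.02926 + 0.16767 = 0.19693.
P(F | S) = 0.19693 / 0.83 = 0.237265…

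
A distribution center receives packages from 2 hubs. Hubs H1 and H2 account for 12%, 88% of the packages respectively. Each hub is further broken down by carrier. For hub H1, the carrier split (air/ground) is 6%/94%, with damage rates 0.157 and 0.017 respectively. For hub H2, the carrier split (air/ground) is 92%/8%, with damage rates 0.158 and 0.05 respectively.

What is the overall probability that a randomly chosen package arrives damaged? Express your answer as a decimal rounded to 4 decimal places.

P(D) ≈ 0.1345

P(D|H1) = 0.06·0.157 + 0.94·0.017 = 0.00942 + 0.01598 = 0.0254
P(D|H2) = 0.92·0.158 + 0.08·0.05 = 0.14536 + 0.004 = 0.14936
Then overall,
P(D) = 0.12·0.0254 + 0.88·0.14936
      = 0.003048 + 0.1314368 = 0.1344848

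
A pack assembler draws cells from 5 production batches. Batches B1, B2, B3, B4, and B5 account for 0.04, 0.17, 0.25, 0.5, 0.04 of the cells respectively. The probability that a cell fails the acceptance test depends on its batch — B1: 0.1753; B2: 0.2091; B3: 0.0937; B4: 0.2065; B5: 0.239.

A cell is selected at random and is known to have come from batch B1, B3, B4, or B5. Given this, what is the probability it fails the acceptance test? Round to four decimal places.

Let S = {B1, B3, B4, B5}.
P(S) = 0.04 + 0.25 + 0.5 + 0.04 = 0.83.
P(F ∩ S) = 0.1753·0.04 + 0.0937·0.25 + 0.2065·0.5 + 0.239·0.04 = 0.007012 + 0.023425 + 0.10325 + 0.00956 = 0.143247.
P(F | S) = 0.143247 / 0.83 = 0.172587…

0.1726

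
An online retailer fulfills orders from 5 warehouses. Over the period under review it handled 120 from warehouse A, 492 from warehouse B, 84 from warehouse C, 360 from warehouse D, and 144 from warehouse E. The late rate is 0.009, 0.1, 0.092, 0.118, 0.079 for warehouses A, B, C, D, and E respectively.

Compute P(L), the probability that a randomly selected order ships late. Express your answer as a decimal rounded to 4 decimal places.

P(L) ≈ 0.0932

Total: 120 + 492 + 84 + 360 + 144 = 1200.
P(A) = 120/1200 = 0.1. P(B) = 492/1200 = 0.41. P(C) = 84/1200 = 0.07. P(D) = 360/1200 = 0.3. P(E) = 144/1200 = 0.12.
By the law of total probability,
P(L) = P(L|A)·P(A) + P(L|B)·P(B) + P(L|C)·P(C) + P(L|D)·P(D) + P(L|E)·P(E)
      = 0.009·0.1 + 0.1·0.41 + 0.092·0.07 + 0.118·0.3 + 0.079·0.12
      = 0.0009 + 0.041 + 0.00644 + 0.0354 + 0.00948 = 0.09322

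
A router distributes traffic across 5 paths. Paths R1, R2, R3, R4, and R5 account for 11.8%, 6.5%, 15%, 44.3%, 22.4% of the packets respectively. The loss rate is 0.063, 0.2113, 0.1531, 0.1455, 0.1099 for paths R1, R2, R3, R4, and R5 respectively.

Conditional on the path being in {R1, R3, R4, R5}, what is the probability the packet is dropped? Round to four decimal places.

Let S = {R1, R3, R4, R5}.
P(S) = 0.118 + 0.15 + 0.443 + 0.224 = 0.935.
P(L ∩ S) = 0.063·0.118 + 0.1531·0.15 + 0.1455·0.443 + 0.1099·0.224 = 0.007434 + 0.022965 + 0.0644565 + 0.0246176 = 0.1194731.
P(L | S) = 0.1194731 / 0.935 = 0.127779…

0.1278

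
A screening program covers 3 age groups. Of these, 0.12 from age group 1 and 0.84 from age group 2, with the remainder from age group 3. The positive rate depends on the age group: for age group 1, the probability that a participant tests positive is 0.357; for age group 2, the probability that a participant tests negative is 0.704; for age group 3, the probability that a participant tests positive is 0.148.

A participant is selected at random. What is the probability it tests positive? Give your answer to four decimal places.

P(3) = 1 − (0.12 + 0.84) = 0.04.
P(T|2) = 1 − 0.704 = 0.296.
By the law of total probability,
P(T) = P(T|1)·P(1) + P(T|2)·P(2) + P(T|3)·P(3)
      = 0.357·0.12 + 0.296·0.84 + 0.148·0.04
      = 0.04284 + 0.24864 + 0.00592 = 0.2974

0.2974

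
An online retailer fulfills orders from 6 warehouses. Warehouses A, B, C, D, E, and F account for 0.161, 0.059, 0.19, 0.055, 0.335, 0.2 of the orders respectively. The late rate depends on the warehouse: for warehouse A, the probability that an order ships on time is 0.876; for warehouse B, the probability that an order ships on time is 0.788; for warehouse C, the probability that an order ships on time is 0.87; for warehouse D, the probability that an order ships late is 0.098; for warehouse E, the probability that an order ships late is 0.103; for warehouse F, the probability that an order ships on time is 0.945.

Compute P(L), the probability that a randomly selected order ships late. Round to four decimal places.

P(L|A) = 1 − 0.876 = 0.124.
P(L|B) = 1 − 0.788 = 0.212.
P(L|C) = 1 − 0.87 = 0.13.
P(L|F) = 1 − 0.945 = 0.055.
P(L) = P(L|A)·P(A) + P(L|B)·P(B) + P(L|C)·P(C) + P(L|D)·P(D) + P(L|E)·P(E) + P(L|F)·P(F)
      = 0.124·0.161 + 0.212·0.059 + 0.13·0.19 + 0.098·0.055 + 0.103·0.335 + 0.055·0.2
      = 0.019964 + 0.012508 + 0.0247 + 0.00539 + 0.034505 + 0.011 = 0.108067

P(L) ≈ 0.1081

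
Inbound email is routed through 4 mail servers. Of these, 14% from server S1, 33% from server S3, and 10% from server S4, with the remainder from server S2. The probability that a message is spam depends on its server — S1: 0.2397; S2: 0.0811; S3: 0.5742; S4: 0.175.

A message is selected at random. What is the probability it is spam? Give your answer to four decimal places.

P(S) ≈ 0.2754

P(S2) = 1 − (0.14 + 0.33 + 0.1) = 0.43.
P(S) = P(S|S1)·P(S1) + P(S|S2)·P(S2) + P(S|S3)·P(S3) + P(S|S4)·P(S4)
      = 0.2397·0.14 + 0.0811·0.43 + 0.5742·0.33 + 0.175·0.1
      = 0.033558 + 0.034873 + 0.189486 + 0.0175 = 0.275417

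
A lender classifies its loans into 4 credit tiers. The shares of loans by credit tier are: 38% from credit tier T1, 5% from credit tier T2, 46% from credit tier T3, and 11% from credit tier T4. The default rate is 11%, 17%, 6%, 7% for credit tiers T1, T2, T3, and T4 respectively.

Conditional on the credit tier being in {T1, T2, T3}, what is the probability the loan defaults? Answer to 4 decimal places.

P(D|S) ≈ 0.0875

Let S = {T1, T2, T3}.
P(S) = 0.38 + 0.05 + 0.46 = 0.89.
P(D ∩ S) = 0.11·0.38 + 0.17·0.05 + 0.06·0.46 = 0.0418 + 0.0085 + 0.0276 = 0.0779.
P(D | S) = 0.0779 / 0.89 = 0.087528…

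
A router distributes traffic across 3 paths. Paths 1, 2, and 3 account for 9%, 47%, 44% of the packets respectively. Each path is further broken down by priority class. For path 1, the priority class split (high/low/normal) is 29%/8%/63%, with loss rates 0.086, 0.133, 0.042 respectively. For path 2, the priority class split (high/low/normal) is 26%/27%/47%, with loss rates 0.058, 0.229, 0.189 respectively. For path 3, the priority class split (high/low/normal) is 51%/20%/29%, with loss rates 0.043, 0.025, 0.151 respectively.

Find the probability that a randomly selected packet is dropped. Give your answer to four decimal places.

0.1146

P(L|1) = 0.29·0.086 + 0.08·0.133 + 0.63·0.042 = 0.02494 + 0.01064 + 0.02646 = 0.06204
P(L|2) = 0.26·0.058 + 0.27·0.229 + 0.47·0.189 = 0.01508 + 0.06183 + 0.08883 = 0.16574
P(L|3) = 0.51·0.043 + 0.2·0.025 + 0.29·0.151 = 0.02193 + 0.005 + 0.04379 = 0.07072
Then overall,
P(L) = 0.09·0.06204 + 0.47·0.16574 + 0.44·0.07072
      = 0.0055836 + 0.0778978 + 0.0311168 = 0.1145982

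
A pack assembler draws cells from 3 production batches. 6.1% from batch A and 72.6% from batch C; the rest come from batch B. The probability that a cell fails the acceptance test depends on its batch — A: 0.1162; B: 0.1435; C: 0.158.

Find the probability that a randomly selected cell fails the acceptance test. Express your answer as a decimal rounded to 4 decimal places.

P(B) = 1 − (0.061 + 0.726) = 0.213.
P(F) = P(F|A)·P(A) + P(F|B)·P(B) + P(F|C)·P(C)
      = 0.1162·0.061 + 0.1435·0.213 + 0.158·0.726
      = 0.0070882 + 0.0305655 + 0.114708 = 0.1523617

0.1524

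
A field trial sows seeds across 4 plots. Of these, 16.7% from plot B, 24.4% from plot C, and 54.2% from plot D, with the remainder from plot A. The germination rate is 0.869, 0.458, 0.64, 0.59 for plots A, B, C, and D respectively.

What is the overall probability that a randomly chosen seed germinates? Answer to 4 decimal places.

0.5933

P(A) = 1 − (0.167 + 0.244 + 0.542) = 0.047.
P(G) = P(G|A)·P(A) + P(G|B)·P(B) + P(G|C)·P(C) + P(G|D)·P(D)
      = 0.869·0.047 + 0.458·0.167 + 0.64·0.244 + 0.59·0.542
      = 0.040843 + 0.076486 + 0.15616 + 0.31978 = 0.593269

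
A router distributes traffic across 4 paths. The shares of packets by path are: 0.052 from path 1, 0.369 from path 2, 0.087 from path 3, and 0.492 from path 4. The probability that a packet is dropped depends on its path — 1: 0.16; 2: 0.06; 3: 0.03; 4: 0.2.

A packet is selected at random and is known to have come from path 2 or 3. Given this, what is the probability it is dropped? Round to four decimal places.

0.0543

Let S = {2, 3}.
P(S) = 0.369 + 0.087 = 0.456.
P(L ∩ S) = 0.06·0.369 + 0.03·0.087 = 0.02214 + 0.00261 = 0.02475.
P(L | S) = 0.02475 / 0.456 = 0.054276…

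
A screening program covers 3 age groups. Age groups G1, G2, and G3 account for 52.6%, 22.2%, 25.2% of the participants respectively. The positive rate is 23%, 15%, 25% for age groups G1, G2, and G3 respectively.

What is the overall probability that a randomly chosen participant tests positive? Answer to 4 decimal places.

P(T) = P(T|G1)·P(G1) + P(T|G2)·P(G2) + P(T|G3)·P(G3)
      = 0.23·0.526 + 0.15·0.222 + 0.25·0.252
      = 0.12098 + 0.0333 + 0.063 = 0.21728

0.2173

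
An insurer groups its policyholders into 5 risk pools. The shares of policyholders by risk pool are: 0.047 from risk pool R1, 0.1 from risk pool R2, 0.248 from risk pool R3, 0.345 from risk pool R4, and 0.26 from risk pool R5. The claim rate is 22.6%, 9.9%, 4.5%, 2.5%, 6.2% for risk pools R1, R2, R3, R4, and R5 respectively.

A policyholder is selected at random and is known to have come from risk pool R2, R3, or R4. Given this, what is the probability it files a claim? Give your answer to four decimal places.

Let S = {R2, R3, R4}.
P(S) = 0.1 + 0.248 + 0.345 = 0.693.
P(C ∩ S) = 0.099·0.1 + 0.045·0.248 + 0.025·0.345 = 0.0099 + 0.01116 + 0.008625 = 0.029685.
P(C | S) = 0.029685 / 0.693 = 0.042835…

P(C|S) ≈ 0.0428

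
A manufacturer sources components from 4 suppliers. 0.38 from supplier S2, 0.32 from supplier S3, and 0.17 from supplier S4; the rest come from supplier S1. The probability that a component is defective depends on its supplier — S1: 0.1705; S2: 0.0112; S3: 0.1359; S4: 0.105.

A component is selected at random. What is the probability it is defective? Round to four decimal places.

P(D) ≈ 0.0878

P(S1) = 1 − (0.38 + 0.32 + 0.17) = 0.13.
P(D) = P(D|S1)·P(S1) + P(D|S2)·P(S2) + P(D|S3)·P(S3) + P(D|S4)·P(S4)
      = 0.1705·0.13 + 0.0112·0.38 + 0.1359·0.32 + 0.105·0.17
      = 0.022165 + 0.004256 + 0.043488 + 0.01785 = 0.087759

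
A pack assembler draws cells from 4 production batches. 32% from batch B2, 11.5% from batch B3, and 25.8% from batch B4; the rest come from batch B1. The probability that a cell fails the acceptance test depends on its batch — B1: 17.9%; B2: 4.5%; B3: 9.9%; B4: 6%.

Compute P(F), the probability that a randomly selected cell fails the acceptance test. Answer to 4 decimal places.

P(F) ≈ 0.0962

P(B1) = 1 − (0.32 + 0.115 + 0.258) = 0.307.
Using total probability over the partition,
P(F) = P(F|B1)·P(B1) + P(F|B2)·P(B2) + P(F|B3)·P(B3) + P(F|B4)·P(B4)
      = 0.179·0.307 + 0.045·0.32 + 0.099·0.115 + 0.06·0.258
      = 0.054953 + 0.0144 + 0.011385 + 0.01548 = 0.096218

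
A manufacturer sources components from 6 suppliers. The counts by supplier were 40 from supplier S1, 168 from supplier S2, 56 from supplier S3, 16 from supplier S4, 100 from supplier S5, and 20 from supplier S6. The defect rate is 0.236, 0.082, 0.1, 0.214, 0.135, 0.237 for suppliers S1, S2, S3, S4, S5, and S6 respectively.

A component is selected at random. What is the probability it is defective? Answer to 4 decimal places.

P(D) ≈ 0.1262

Total: 40 + 168 + 56 + 16 + 100 + 20 = 400.
P(S1) = 40/400 = 0.1. P(S2) = 168/400 = 0.42. P(S3) = 56/400 = 0.14. P(S4) = 16/400 = 0.04. P(S5) = 100/400 = 0.25. P(S6) = 20/400 = 0.05.
P(D) = P(D|S1)·P(S1) + P(D|S2)·P(S2) + P(D|S3)·P(S3) + P(D|S4)·P(S4) + P(D|S5)·P(S5) + P(D|S6)·P(S6)
      = 0.236·0.1 + 0.082·0.42 + 0.1·0.14 + 0.214·0.04 + 0.135·0.25 + 0.237·0.05
      = 0.0236 + 0.03444 + 0.014 + 0.00856 + 0.03375 + 0.01185 = 0.1262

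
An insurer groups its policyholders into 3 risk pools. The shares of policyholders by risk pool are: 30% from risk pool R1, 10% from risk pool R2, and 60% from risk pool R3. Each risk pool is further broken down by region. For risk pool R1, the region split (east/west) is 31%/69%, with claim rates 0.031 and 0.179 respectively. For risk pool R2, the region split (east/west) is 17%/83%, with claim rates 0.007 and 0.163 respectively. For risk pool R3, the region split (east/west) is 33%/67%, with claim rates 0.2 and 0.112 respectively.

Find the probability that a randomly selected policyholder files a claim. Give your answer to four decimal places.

0.1382

P(C|R1) = 0.31·0.031 + 0.69·0.179 = 0.00961 + 0.12351 = 0.13312
P(C|R2) = 0.17·0.007 + 0.83·0.163 = 0.00119 + 0.13529 = 0.13648
P(C|R3) = 0.33·0.2 + 0.67·0.112 = 0.066 + 0.07504 = 0.14104
Then overall,
P(C) = 0.3·0.13312 + 0.1·0.13648 + 0.6·0.14104
      = 0.039936 + 0.013648 + 0.084624 = 0.138208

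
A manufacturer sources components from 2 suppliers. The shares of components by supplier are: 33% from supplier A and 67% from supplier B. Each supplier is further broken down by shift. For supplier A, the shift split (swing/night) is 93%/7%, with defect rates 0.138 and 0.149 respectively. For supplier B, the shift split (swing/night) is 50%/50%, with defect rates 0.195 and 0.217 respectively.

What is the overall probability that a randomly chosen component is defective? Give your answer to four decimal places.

P(D|A) = 0.93·0.138 + 0.07·0.149 = 0.12834 + 0.01043 = 0.13877
P(D|B) = 0.5·0.195 + 0.5·0.217 = 0.0975 + 0.1085 = 0.206
Then overall,
P(D) = 0.33·0.13877 + 0.67·0.206
      = 0.0457941 + 0.13802 = 0.1838141

0.1838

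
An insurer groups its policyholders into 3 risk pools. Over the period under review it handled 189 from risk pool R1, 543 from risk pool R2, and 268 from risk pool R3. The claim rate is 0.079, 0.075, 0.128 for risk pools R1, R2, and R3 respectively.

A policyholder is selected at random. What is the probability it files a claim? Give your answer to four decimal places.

Total: 189 + 543 + 268 = 1000.
P(R1) = 189/1000 = 0.189. P(R2) = 543/1000 = 0.543. P(R3) = 268/1000 = 0.268.
Using total probability over the partition,
P(C) = P(C|R1)·P(R1) + P(C|R2)·P(R2) + P(C|R3)·P(R3)
      = 0.079·0.189 + 0.075·0.543 + 0.128·0.268
      = 0.014931 + 0.040725 + 0.034304 = 0.08996

P(C) ≈ 0.0900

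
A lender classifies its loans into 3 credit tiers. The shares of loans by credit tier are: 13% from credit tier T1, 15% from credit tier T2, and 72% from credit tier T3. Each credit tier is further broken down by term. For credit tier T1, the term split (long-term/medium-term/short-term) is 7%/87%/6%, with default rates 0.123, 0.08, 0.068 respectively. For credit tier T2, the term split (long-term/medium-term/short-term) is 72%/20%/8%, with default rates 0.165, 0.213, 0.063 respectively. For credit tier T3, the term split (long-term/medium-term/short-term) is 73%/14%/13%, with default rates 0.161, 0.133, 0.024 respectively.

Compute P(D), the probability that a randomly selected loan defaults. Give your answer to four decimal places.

P(D|T1) = 0.07·0.123 + 0.87·0.08 + 0.06·0.068 = 0.00861 + 0.0696 + 0.00408 = 0.08229
P(D|T2) = 0.72·0.165 + 0.2·0.213 + 0.08·0.063 = 0.1188 + 0.0426 + 0.00504 = 0.16644
P(D|T3) = 0.73·0.161 + 0.14·0.133 + 0.13·0.024 = 0.11753 + 0.01862 + 0.00312 = 0.13927
Then overall,
P(D) = 0.13·0.08229 + 0.15·0.16644 + 0.72·0.13927
      = 0.0106977 + 0.024966 + 0.1002744 = 0.1359381

P(D) ≈ 0.1359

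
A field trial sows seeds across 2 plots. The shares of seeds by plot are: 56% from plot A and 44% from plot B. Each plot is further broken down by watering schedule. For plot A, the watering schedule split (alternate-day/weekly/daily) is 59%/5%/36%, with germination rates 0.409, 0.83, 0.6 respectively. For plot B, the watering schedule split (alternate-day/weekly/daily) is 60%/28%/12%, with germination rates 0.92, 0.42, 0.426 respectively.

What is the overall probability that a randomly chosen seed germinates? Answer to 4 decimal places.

P(G) ≈ 0.5965

P(G|A) = 0.59·0.409 + 0.05·0.83 + 0.36·0.6 = 0.24131 + 0.0415 + 0.216 = 0.49881
P(G|B) = 0.6·0.92 + 0.28·0.42 + 0.12·0.426 = 0.552 + 0.1176 + 0.05112 = 0.72072
Then overall,
P(G) = 0.56·0.49881 + 0.44·0.72072
      = 0.2793336 + 0.3171168 = 0.5964504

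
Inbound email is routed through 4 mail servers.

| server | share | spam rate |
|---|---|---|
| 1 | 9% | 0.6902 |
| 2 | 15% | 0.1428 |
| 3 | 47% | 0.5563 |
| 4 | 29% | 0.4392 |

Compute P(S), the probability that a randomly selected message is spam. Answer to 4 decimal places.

P(S) = P(S|1)·P(1) + P(S|2)·P(2) + P(S|3)·P(3) + P(S|4)·P(4)
      = 0.6902·0.09 + 0.1428·0.15 + 0.5563·0.47 + 0.4392·0.29
      = 0.062118 + 0.02142 + 0.261461 + 0.127368 = 0.472367

0.4724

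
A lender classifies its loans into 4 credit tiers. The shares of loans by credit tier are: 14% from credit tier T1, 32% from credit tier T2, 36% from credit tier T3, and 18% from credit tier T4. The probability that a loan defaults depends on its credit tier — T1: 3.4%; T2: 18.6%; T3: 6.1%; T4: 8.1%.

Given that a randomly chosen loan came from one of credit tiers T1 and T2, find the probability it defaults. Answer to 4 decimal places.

0.1397

Let S = {T1, T2}.
P(S) = 0.14 + 0.32 = 0.46.
P(D ∩ S) = 0.034·0.14 + 0.186·0.32 = 0.00476 + 0.05952 = 0.06428.
P(D | S) = 0.06428 / 0.46 = 0.139739…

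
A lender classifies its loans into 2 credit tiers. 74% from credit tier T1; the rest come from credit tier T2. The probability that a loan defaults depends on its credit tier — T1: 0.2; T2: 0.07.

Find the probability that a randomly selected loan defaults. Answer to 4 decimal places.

P(T2) = 1 − (0.74) = 0.26.
P(D) = P(D|T1)·P(T1) + P(D|T2)·P(T2)
      = 0.2·0.74 + 0.07·0.26
      = 0.148 + 0.0182 = 0.1662

P(D) ≈ 0.1662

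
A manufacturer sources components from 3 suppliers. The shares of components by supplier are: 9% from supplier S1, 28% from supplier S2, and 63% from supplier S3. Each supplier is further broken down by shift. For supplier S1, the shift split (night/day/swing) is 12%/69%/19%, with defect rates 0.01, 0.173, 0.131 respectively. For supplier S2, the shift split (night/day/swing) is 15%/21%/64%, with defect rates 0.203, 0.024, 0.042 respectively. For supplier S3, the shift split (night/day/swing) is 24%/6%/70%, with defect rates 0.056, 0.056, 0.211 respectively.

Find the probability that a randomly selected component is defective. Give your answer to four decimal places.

P(D|S1) = 0.12·0.01 + 0.69·0.173 + 0.19·0.131 = 0.0012 + 0.11937 + 0.02489 = 0.14546
P(D|S2) = 0.15·0.203 + 0.21·0.024 + 0.64·0.042 = 0.03045 + 0.00504 + 0.02688 = 0.06237
P(D|S3) = 0.24·0.056 + 0.06·0.056 + 0.7·0.211 = 0.01344 + 0.00336 + 0.1477 = 0.1645
Then overall,
P(D) = 0.09·0.14546 + 0.28·0.06237 + 0.63·0.1645
      = 0.0130914 + 0.0174636 + 0.103635 = 0.13419

0.1342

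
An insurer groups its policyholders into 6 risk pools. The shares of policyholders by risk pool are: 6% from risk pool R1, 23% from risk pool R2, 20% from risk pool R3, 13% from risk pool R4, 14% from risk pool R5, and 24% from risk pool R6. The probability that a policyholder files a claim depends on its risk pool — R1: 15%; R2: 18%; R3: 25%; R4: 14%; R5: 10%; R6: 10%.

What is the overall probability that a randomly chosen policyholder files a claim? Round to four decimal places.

P(C) ≈ 0.1566

Using total probability over the partition,
P(C) = P(C|R1)·P(R1) + P(C|R2)·P(R2) + P(C|R3)·P(R3) + P(C|R4)·P(R4) + P(C|R5)·P(R5) + P(C|R6)·P(R6)
      = 0.15·0.06 + 0.18·0.23 + 0.25·0.2 + 0.14·0.13 + 0.1·0.14 + 0.1·0.24
      = 0.009 + 0.0414 + 0.05 + 0.0182 + 0.014 + 0.024 = 0.1566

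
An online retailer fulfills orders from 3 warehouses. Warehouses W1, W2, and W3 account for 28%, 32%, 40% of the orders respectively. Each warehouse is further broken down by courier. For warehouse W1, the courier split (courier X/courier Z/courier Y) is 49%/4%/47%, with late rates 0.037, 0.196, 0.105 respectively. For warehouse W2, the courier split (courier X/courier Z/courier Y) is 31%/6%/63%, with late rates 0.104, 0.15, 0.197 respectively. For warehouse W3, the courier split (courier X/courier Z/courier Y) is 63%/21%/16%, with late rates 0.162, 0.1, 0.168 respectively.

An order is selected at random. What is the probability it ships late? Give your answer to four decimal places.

P(L|W1) = 0.49·0.037 + 0.04·0.196 + 0.47·0.105 = 0.01813 + 0.00784 + 0.04935 = 0.07532
P(L|W2) = 0.31·0.104 + 0.06·0.15 + 0.63·0.197 = 0.03224 + 0.009 + 0.12411 = 0.16535
P(L|W3) = 0.63·0.162 + 0.21·0.1 + 0.16·0.168 = 0.10206 + 0.021 + 0.02688 = 0.14994
By total probability over the outer partition,
P(L) = 0.28·0.07532 + 0.32·0.16535 + 0.4·0.14994
      = 0.0210896 + 0.052912 + 0.059976 = 0.1339776

P(L) ≈ 0.1340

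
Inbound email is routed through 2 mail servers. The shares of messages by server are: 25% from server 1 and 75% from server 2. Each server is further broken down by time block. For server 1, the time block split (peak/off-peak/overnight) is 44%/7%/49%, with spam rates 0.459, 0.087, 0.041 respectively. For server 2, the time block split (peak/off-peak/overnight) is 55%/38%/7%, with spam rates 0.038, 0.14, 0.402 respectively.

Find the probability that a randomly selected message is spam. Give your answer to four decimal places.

P(S|1) = 0.44·0.459 + 0.07·0.087 + 0.49·0.041 = 0.20196 + 0.00609 + 0.02009 = 0.22814
P(S|2) = 0.55·0.038 + 0.38·0.14 + 0.07·0.402 = 0.0209 + 0.0532 + 0.02814 = 0.10224
By total probability over the outer partition,
P(S) = 0.25·0.22814 + 0.75·0.10224
      = 0.057035 + 0.07668 = 0.133715

0.1337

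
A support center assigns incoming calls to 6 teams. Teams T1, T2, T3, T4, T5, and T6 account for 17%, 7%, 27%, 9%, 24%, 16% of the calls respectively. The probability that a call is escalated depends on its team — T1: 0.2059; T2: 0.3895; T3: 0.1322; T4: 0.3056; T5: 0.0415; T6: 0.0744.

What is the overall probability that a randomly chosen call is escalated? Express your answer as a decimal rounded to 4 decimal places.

By the law of total probability,
P(E) = P(E|T1)·P(T1) + P(E|T2)·P(T2) + P(E|T3)·P(T3) + P(E|T4)·P(T4) + P(E|T5)·P(T5) + P(E|T6)·P(T6)
      = 0.2059·0.17 + 0.3895·0.07 + 0.1322·0.27 + 0.3056·0.09 + 0.0415·0.24 + 0.0744·0.16
      = 0.035003 + 0.027265 + 0.035694 + 0.027504 + 0.00996 + 0.011904 = 0.14733

P(E) ≈ 0.1473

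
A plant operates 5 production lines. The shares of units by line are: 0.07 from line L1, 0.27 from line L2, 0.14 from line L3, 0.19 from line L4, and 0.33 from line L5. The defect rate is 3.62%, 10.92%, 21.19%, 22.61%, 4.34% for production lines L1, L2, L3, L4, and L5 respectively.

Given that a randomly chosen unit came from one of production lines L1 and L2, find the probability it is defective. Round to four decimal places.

Let S = {L1, L2}.
P(S) = 0.07 + 0.27 = 0.34.
P(D ∩ S) = 0.0362·0.07 + 0.1092·0.27 = 0.002534 + 0.029484 = 0.032018.
P(D | S) = 0.032018 / 0.34 = 0.094171…

P(D|S) ≈ 0.0942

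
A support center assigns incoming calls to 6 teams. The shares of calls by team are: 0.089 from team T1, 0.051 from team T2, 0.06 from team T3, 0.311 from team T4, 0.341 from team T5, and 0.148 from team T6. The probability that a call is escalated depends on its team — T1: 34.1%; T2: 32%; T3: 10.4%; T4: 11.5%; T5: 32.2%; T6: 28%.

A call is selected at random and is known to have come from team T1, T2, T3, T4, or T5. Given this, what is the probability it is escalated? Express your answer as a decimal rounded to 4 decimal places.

P(E|S) ≈ 0.2330

Let S = {T1, T2, T3, T4, T5}.
P(S) = 0.089 + 0.051 + 0.06 + 0.311 + 0.341 = 0.852.
P(E ∩ S) = 0.341·0.089 + 0.32·0.051 + 0.104·0.06 + 0.115·0.311 + 0.322·0.341 = 0.030349 + 0.01632 + 0.00624 + 0.035765 + 0.109802 = 0.198476.
P(E | S) = 0.198476 / 0.852 = 0.232953…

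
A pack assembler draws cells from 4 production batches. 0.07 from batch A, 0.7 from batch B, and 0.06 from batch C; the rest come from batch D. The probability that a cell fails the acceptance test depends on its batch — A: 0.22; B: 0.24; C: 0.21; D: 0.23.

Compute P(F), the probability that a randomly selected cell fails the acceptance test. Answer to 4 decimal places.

P(D) = 1 − (0.07 + 0.7 + 0.06) = 0.17.
P(F) = P(F|A)·P(A) + P(F|B)·P(B) + P(F|C)·P(C) + P(F|D)·P(D)
      = 0.22·0.07 + 0.24·0.7 + 0.21·0.06 + 0.23·0.17
      = 0.0154 + 0.168 + 0.0126 + 0.0391 = 0.2351

P(F) ≈ 0.2351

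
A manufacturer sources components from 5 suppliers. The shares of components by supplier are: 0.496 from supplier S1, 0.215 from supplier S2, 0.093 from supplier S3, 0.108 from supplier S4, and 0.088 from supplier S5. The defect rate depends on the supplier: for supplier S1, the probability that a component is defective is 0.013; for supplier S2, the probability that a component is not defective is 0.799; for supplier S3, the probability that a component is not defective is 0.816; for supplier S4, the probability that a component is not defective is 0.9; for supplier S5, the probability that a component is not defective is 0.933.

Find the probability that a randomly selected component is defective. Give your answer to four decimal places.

0.0835

P(D|S2) = 1 − 0.799 = 0.201.
P(D|S3) = 1 − 0.816 = 0.184.
P(D|S4) = 1 − 0.9 = 0.1.
P(D|S5) = 1 − 0.933 = 0.067.
By the law of total probability,
P(D) = P(D|S1)·P(S1) + P(D|S2)·P(S2) + P(D|S3)·P(S3) + P(D|S4)·P(S4) + P(D|S5)·P(S5)
      = 0.013·0.496 + 0.201·0.215 + 0.184·0.093 + 0.1·0.108 + 0.067·0.088
      = 0.006448 + 0.043215 + 0.017112 + 0.0108 + 0.005896 = 0.083471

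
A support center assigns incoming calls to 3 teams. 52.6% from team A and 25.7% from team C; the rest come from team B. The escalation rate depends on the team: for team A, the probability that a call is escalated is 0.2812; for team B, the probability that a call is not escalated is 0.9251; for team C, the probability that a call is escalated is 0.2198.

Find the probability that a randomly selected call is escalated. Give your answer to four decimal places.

P(B) = 1 − (0.526 + 0.257) = 0.217.
P(E|B) = 1 − 0.9251 = 0.0749.
P(E) = P(E|A)·P(A) + P(E|B)·P(B) + P(E|C)·P(C)
      = 0.2812·0.526 + 0.0749·0.217 + 0.2198·0.257
      = 0.1479112 + 0.0162533 + 0.0564886 = 0.2206531

P(E) ≈ 0.2207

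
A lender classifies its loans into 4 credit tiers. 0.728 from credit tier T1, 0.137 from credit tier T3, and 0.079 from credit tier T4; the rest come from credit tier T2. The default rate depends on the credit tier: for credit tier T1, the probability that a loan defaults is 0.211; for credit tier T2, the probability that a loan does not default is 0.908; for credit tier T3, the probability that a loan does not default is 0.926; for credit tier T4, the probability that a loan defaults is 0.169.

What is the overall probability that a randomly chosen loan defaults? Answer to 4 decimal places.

P(D) ≈ 0.1822

P(T2) = 1 − (0.728 + 0.137 + 0.079) = 0.056.
P(D|T2) = 1 − 0.908 = 0.092.
P(D|T3) = 1 − 0.926 = 0.074.
P(D) = P(D|T1)·P(T1) + P(D|T2)·P(T2) + P(D|T3)·P(T3) + P(D|T4)·P(T4)
      = 0.211·0.728 + 0.092·0.056 + 0.074·0.137 + 0.169·0.079
      = 0.153608 + 0.005152 + 0.010138 + 0.013351 = 0.182249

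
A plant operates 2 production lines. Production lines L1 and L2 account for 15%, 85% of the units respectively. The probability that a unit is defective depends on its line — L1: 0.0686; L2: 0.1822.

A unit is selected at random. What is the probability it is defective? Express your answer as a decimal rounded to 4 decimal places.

P(D) = P(D|L1)·P(L1) + P(D|L2)·P(L2)
      = 0.0686·0.15 + 0.1822·0.85
      = 0.01029 + 0.15487 = 0.16516

0.1652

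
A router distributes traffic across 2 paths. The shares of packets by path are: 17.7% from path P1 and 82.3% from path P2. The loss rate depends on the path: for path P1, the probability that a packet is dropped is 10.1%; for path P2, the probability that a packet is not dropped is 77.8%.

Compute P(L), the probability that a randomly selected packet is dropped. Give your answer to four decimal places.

P(L) ≈ 0.2006

P(L|P2) = 1 − 0.778 = 0.222.
P(L) = P(L|P1)·P(P1) + P(L|P2)·P(P2)
      = 0.101·0.177 + 0.222·0.823
      = 0.017877 + 0.182706 = 0.200583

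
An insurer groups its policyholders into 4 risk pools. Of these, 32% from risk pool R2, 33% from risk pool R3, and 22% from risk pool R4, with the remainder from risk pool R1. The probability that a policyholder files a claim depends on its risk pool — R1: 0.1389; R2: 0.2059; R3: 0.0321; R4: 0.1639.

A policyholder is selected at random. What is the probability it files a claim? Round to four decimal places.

P(R1) = 1 − (0.32 + 0.33 + 0.22) = 0.13.
P(C) = P(C|R1)·P(R1) + P(C|R2)·P(R2) + P(C|R3)·P(R3) + P(C|R4)·P(R4)
      = 0.1389·0.13 + 0.2059·0.32 + 0.0321·0.33 + 0.1639·0.22
      = 0.018057 + 0.065888 + 0.010593 + 0.036058 = 0.130596

0.1306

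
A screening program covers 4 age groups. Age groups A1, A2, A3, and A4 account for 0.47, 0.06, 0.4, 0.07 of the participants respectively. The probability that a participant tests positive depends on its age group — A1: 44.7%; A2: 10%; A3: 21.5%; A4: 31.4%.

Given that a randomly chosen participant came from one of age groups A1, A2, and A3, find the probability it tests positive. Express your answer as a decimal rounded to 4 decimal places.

Let S = {A1, A2, A3}.
P(S) = 0.47 + 0.06 + 0.4 = 0.93.
P(T ∩ S) = 0.447·0.47 + 0.1·0.06 + 0.215·0.4 = 0.21009 + 0.006 + 0.086 = 0.30209.
P(T | S) = 0.30209 / 0.93 = 0.324828…

0.3248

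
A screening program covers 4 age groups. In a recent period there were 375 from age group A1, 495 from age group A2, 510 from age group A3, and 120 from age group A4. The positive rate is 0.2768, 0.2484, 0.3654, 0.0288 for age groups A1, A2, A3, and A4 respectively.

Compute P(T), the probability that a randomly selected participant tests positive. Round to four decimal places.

0.2777

Total: 375 + 495 + 510 + 120 = 1500.
P(A1) = 375/1500 = 0.25. P(A2) = 495/1500 = 0.33. P(A3) = 510/1500 = 0.34. P(A4) = 120/1500 = 0.08.
P(T) = P(T|A1)·P(A1) + P(T|A2)·P(A2) + P(T|A3)·P(A3) + P(T|A4)·P(A4)
      = 0.2768·0.25 + 0.2484·0.33 + 0.3654·0.34 + 0.0288·0.08
      = 0.0692 + 0.081972 + 0.124236 + 0.002304 = 0.277712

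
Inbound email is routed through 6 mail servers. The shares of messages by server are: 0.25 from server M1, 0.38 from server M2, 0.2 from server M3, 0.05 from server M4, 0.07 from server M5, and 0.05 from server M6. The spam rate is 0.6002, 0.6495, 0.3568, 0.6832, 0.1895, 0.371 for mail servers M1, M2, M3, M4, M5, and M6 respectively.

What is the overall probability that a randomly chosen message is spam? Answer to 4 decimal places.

0.5342

P(S) = P(S|M1)·P(M1) + P(S|M2)·P(M2) + P(S|M3)·P(M3) + P(S|M4)·P(M4) + P(S|M5)·P(M5) + P(S|M6)·P(M6)
      = 0.6002·0.25 + 0.6495·0.38 + 0.3568·0.2 + 0.6832·0.05 + 0.1895·0.07 + 0.371·0.05
      = 0.15005 + 0.24681 + 0.07136 + 0.03416 + 0.013265 + 0.01855 = 0.534195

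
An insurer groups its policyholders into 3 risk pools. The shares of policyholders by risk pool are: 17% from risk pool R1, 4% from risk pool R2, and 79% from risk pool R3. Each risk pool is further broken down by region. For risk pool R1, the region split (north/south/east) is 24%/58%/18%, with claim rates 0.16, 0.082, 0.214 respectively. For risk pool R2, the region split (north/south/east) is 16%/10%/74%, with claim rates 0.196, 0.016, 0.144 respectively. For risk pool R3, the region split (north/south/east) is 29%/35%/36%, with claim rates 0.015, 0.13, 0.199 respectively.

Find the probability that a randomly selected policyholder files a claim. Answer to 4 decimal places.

P(C|R1) = 0.24·0.16 + 0.58·0.082 + 0.18·0.214 = 0.0384 + 0.04756 + 0.03852 = 0.12448
P(C|R2) = 0.16·0.196 + 0.1·0.016 + 0.74·0.144 = 0.03136 + 0.0016 + 0.10656 = 0.13952
P(C|R3) = 0.29·0.015 + 0.35·0.13 + 0.36·0.199 = 0.00435 + 0.0455 + 0.07164 = 0.12149
Then overall,
P(C) = 0.17·0.12448 + 0.04·0.13952 + 0.79·0.12149
      = 0.0211616 + 0.0055808 + 0.0959771 = 0.1227195

P(C) ≈ 0.1227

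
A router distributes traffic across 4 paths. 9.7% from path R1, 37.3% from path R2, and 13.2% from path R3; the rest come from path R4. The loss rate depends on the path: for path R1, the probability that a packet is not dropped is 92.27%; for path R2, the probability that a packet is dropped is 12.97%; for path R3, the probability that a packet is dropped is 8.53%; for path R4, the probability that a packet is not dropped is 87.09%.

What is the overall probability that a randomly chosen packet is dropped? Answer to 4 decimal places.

P(L) ≈ 0.1185

P(R4) = 1 − (0.097 + 0.373 + 0.132) = 0.398.
P(L|R1) = 1 − 0.9227 = 0.0773.
P(L|R4) = 1 − 0.8709 = 0.1291.
P(L) = P(L|R1)·P(R1) + P(L|R2)·P(R2) + P(L|R3)·P(R3) + P(L|R4)·P(R4)
      = 0.0773·0.097 + 0.1297·0.373 + 0.0853·0.132 + 0.1291·0.398
      = 0.0074981 + 0.0483781 + 0.0112596 + 0.0513818 = 0.1185176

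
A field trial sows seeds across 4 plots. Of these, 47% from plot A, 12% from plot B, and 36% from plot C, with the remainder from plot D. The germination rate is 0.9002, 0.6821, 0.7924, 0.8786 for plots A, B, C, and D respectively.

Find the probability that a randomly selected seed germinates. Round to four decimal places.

P(D) = 1 − (0.47 + 0.12 + 0.36) = 0.05.
P(G) = P(G|A)·P(A) + P(G|B)·P(B) + P(G|C)·P(C) + P(G|D)·P(D)
      = 0.9002·0.47 + 0.6821·0.12 + 0.7924·0.36 + 0.8786·0.05
      = 0.423094 + 0.081852 + 0.285264 + 0.04393 = 0.83414

P(G) ≈ 0.8341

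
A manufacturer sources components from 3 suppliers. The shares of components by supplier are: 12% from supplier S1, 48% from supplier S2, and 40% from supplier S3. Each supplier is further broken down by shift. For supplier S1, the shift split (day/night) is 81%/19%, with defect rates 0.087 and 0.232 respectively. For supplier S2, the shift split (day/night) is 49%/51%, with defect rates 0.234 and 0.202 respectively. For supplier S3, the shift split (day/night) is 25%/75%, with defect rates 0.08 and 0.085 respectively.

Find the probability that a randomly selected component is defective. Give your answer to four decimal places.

P(D|S1) = 0.81·0.087 + 0.19·0.232 = 0.07047 + 0.04408 = 0.11455
P(D|S2) = 0.49·0.234 + 0.51·0.202 = 0.11466 + 0.10302 = 0.21768
P(D|S3) = 0.25·0.08 + 0.75·0.085 = 0.02 + 0.06375 = 0.08375
Then overall,
P(D) = 0.12·0.11455 + 0.48·0.21768 + 0.4·0.08375
      = 0.013746 + 0.1044864 + 0.0335 = 0.1517324

P(D) ≈ 0.1517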